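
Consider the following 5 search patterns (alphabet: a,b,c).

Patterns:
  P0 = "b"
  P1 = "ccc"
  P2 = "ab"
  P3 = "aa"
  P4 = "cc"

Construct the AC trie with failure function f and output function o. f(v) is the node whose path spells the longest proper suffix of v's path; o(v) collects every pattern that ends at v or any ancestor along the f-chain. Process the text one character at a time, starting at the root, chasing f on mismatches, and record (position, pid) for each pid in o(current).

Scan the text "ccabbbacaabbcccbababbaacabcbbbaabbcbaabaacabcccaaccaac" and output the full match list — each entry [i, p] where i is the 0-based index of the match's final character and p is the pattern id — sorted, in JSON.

Construct AC machine:
Trie (insert patterns):
  0='ε' goto a→5 b→1 c→2
  1='b' goto ·  ←P0
  2='c' goto c→3
  3='cc' goto c→4  ←P4
  4='ccc' goto ·  ←P1
  5='a' goto a→7 b→6
  6='ab' goto ·  ←P2
  7='aa' goto ·  ←P3

Failure links (BFS by depth):
  fail(1) 'b': from fail(0)=0 chase 'b': 0 ⇒ 0;  out={0}∪out(0)={0}
  fail(2) 'c': from fail(0)=0 chase 'c': 0 ⇒ 0;  out=∅∪out(0)=∅
  fail(5) 'a': from fail(0)=0 chase 'a': 0 ⇒ 0;  out=∅∪out(0)=∅
  fail(3) 'cc': from fail(2)=0 chase 'c': 0 ⇒ 2;  out={4}∪out(2)={4}
  fail(6) 'ab': from fail(5)=0 chase 'b': 0 ⇒ 1;  out={2}∪out(1)={0,2}
  fail(7) 'aa': from fail(5)=0 chase 'a': 0 ⇒ 5;  out={3}∪out(5)={3}
  fail(4) 'ccc': from fail(3)=2 chase 'c': 2 ⇒ 3;  out={1}∪out(3)={1,4}

Text stream:
i=0 'c': node 0→2
i=1 'c': node 2→3  ** P4@[0:1]
i=2 'a': node 3→5 (via fail)
i=3 'b': node 5→6  ** P0@[3:3],P2@[2:3]
i=4 'b': node 6→1 (via fail)  ** P0@[4:4]
i=5 'b': node 1→1 (via fail)  ** P0@[5:5]
i=6 'a': node 1→5 (via fail)
i=7 'c': node 5→2 (via fail)
i=8 'a': node 2→5 (via fail)
i=9 'a': node 5→7  ** P3@[8:9]
i=10 'b': node 7→6 (via fail)  ** P0@[10:10],P2@[9:10]
i=11 'b': node 6→1 (via fail)  ** P0@[11:11]
i=12 'c': node 1→2 (via fail)
i=13 'c': node 2→3  ** P4@[12:13]
i=14 'c': node 3→4  ** P1@[12:14],P4@[13:14]
i=15 'b': node 4→1 (via fail)  ** P0@[15:15]
i=16 'a': node 1→5 (via fail)
i=17 'b': node 5→6  ** P0@[17:17],P2@[16:17]
i=18 'a': node 6→5 (via fail)
i=19 'b': node 5→6  ** P0@[19:19],P2@[18:19]
i=20 'b': node 6→1 (via fail)  ** P0@[20:20]
i=21 'a': node 1→5 (via fail)
i=22 'a': node 5→7  ** P3@[21:22]
i=23 'c': node 7→2 (via fail)
i=24 'a': node 2→5 (via fail)
i=25 'b': node 5→6  ** P0@[25:25],P2@[24:25]
i=26 'c': node 6→2 (via fail)
i=27 'b': node 2→1 (via fail)  ** P0@[27:27]
i=28 'b': node 1→1 (via fail)  ** P0@[28:28]
i=29 'b': node 1→1 (via fail)  ** P0@[29:29]
i=30 'a': node 1→5 (via fail)
i=31 'a': node 5→7  ** P3@[30:31]
i=32 'b': node 7→6 (via fail)  ** P0@[32:32],P2@[31:32]
i=33 'b': node 6→1 (via fail)  ** P0@[33:33]
i=34 'c': node 1→2 (via fail)
i=35 'b': node 2→1 (via fail)  ** P0@[35:35]
i=36 'a': node 1→5 (via fail)
i=37 'a': node 5→7  ** P3@[36:37]
i=38 'b': node 7→6 (via fail)  ** P0@[38:38],P2@[37:38]
i=39 'a': node 6→5 (via fail)
i=40 'a': node 5→7  ** P3@[39:40]
i=41 'c': node 7→2 (via fail)
i=42 'a': node 2→5 (via fail)
i=43 'b': node 5→6  ** P0@[43:43],P2@[42:43]
i=44 'c': node 6→2 (via fail)
i=45 'c': node 2→3  ** P4@[44:45]
i=46 'c': node 3→4  ** P1@[44:46],P4@[45:46]
i=47 'a': node 4→5 (via fail)
i=48 'a': node 5→7  ** P3@[47:48]
i=49 'c': node 7→2 (via fail)
i=50 'c': node 2→3  ** P4@[49:50]
i=51 'a': node 3→5 (via fail)
i=52 'a': node 5→7  ** P3@[51:52]
i=53 'c': node 7→2 (via fail)

Matches: [[1,4],[3,0],[3,2],[4,0],[5,0],[9,3],[10,0],[10,2],[11,0],[13,4],[14,1],[14,4],[15,0],[17,0],[17,2],[19,0],[19,2],[20,0],[22,3],[25,0],[25,2],[27,0],[28,0],[29,0],[31,3],[32,0],[32,2],[33,0],[35,0],[37,3],[38,0],[38,2],[40,3],[43,0],[43,2],[45,4],[46,1],[46,4],[48,3],[50,4],[52,3]]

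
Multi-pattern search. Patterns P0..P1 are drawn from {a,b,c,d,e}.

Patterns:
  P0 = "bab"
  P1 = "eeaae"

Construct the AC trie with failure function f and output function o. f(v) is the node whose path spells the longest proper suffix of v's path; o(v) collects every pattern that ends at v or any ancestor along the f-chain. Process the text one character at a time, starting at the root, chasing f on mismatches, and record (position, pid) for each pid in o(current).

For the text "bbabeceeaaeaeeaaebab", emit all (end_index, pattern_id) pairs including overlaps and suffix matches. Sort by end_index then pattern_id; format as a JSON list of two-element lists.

Build automaton:
Trie nodes:
  n0 'ε': b→1 e→4
  n1 'b': a→2
  n2 'ba': b→3
  n3 'bab': ·  [P0 ends]
  n4 'e': e→5
  n5 'ee': a→6
  n6 'eea': a→7
  n7 'eeaa': e→8
  n8 'eeaae': ·  [P1 ends]

BFS fail/out derivation:
  fail(1) 'b': from fail(0)=0 chase 'b': 0 ⇒ 0;  out=∅∪out(0)=∅
  fail(4) 'e': from fail(0)=0 chase 'e': 0 ⇒ 0;  out=∅∪out(0)=∅
  fail(2) 'ba': from fail(1)=0 chase 'a': 0 ⇒ 0;  out=∅∪out(0)=∅
  fail(5) 'ee': from fail(4)=0 chase 'e': 0 ⇒ 4;  out=∅∪out(4)=∅
  fail(3) 'bab': from fail(2)=0 chase 'b': 0 ⇒ 1;  out={0}∪out(1)={0}
  fail(6) 'eea': from fail(5)=4 chase 'a': 4→0 ⇒ 0;  out=∅∪out(0)=∅
  fail(7) 'eeaa': from fail(6)=0 chase 'a': 0 ⇒ 0;  out=∅∪out(0)=∅
  fail(8) 'eeaae': from fail(7)=0 chase 'e': 0 ⇒ 4;  out={1}∪out(4)={1}

Text stream:
[0] read 'b'  n0⇒n1
[1] read 'b'  n1⇒n1 (via fail)
[2] read 'a'  n1⇒n2
[3] read 'b'  n2⇒n3  emit P0@[1:3]
[4] read 'e'  n3⇒n4 (via fail)
[5] read 'c'  n4⇒n0 (via fail)
[6] read 'e'  n0⇒n4
[7] read 'e'  n4⇒n5
[8] read 'a'  n5⇒n6
[9] read 'a'  n6⇒n7
[10] read 'e'  n7⇒n8  emit P1@[6:10]
[11] read 'a'  n8⇒n0 (via fail)
[12] read 'e'  n0⇒n4
[13] read 'e'  n4⇒n5
[14] read 'a'  n5⇒n6
[15] read 'a'  n6⇒n7
[16] read 'e'  n7⇒n8  emit P1@[12:16]
[17] read 'b'  n8⇒n1 (via fail)
[18] read 'a'  n1⇒n2
[19] read 'b'  n2⇒n3  emit P0@[17:19]

All matches (sorted): [[3,0],[10,1],[16,1],[19,0]]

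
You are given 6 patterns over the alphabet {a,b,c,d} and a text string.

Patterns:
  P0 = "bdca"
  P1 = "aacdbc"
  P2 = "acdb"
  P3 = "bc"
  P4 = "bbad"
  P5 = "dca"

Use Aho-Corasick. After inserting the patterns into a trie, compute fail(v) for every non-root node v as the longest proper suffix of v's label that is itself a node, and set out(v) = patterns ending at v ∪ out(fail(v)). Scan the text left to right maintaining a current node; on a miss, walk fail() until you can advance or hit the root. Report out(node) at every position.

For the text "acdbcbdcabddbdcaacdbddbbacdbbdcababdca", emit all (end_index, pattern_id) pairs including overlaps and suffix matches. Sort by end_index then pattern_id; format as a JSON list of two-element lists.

Build:
Trie (insert patterns):
  0='ε' goto a→5 b→1 d→18
  1='b' goto b→15 c→14 d→2
  2='bd' goto c→3
  3='bdc' goto a→4
  4='bdca' goto ·  [P0 ends]
  5='a' goto a→6 c→11
  6='aa' goto c→7
  7='aac' goto d→8
  8='aacd' goto b→9
  9='aacdb' goto c→10
  10='aacdbc' goto ·  [P1 ends]
  11='ac' goto d→12
  12='acd' goto b→13
  13='acdb' goto ·  [P2 ends]
  14='bc' goto ·  [P3 ends]
  15='bb' goto a→16
  16='bba' goto d→17
  17='bbad' goto ·  [P4 ends]
  18='d' goto c→19
  19='dc' goto a→20
  20='dca' goto ·  [P5 ends]

BFS fail/out derivation:
  n1('b'): parent n0 fail=0; on 'b' 0 → fail=0;  out ∅∪∅=∅
  n5('a'): parent n0 fail=0; on 'a' 0 → fail=0;  out ∅∪∅=∅
  n18('d'): parent n0 fail=0; on 'd' 0 → fail=0;  out ∅∪∅=∅
  n2('bd'): parent n1 fail=0; on 'd' 0 → fail=18;  out ∅∪∅=∅
  n6('aa'): parent n5 fail=0; on 'a' 0 → fail=5;  out ∅∪∅=∅
  n11('ac'): parent n5 fail=0; on 'c' 0 → fail=0;  out ∅∪∅=∅
  n14('bc'): parent n1 fail=0; on 'c' 0 → fail=0;  out {3}∪∅={3}
  n15('bb'): parent n1 fail=0; on 'b' 0 → fail=1;  out ∅∪∅=∅
  n19('dc'): parent n18 fail=0; on 'c' 0 → fail=0;  out ∅∪∅=∅
  n3('bdc'): parent n2 fail=18; on 'c' 18 → fail=19;  out ∅∪∅=∅
  n7('aac'): parent n6 fail=5; on 'c' 5 → fail=11;  out ∅∪∅=∅
  n12('acd'): parent n11 fail=0; on 'd' 0 → fail=18;  out ∅∪∅=∅
  n16('bba'): parent n15 fail=1; on 'a' 1→0 → fail=5;  out ∅∪∅=∅
  n20('dca'): parent n19 fail=0; on 'a' 0 → fail=5;  out {5}∪∅={5}
  n4('bdca'): parent n3 fail=19; on 'a' 19 → fail=20;  out {0}∪{5}={0,5}
  n8('aacd'): parent n7 fail=11; on 'd' 11 → fail=12;  out ∅∪∅=∅
  n13('acdb'): parent n12 fail=18; on 'b' 18→0 → fail=1;  out {2}∪∅={2}
  n17('bbad'): parent n16 fail=5; on 'd' 5→0 → fail=18;  out {4}∪∅={4}
  n9('aacdb'): parent n8 fail=12; on 'b' 12 → fail=13;  out ∅∪{2}={2}
  n10('aacdbc'): parent n9 fail=13; on 'c' 13→1 → fail=14;  out {1}∪{3}={1,3}

Scan:
pos 0 'a': at 5
pos 1 'c': at 11
pos 2 'd': at 12
pos 3 'b': at 13  emit P2@[0:3]
pos 4 'c': at 14 (fail-walked)  emit P3@[3:4]
pos 5 'b': at 1 (fail-walked)
pos 6 'd': at 2
pos 7 'c': at 3
pos 8 'a': at 4  emit P0@[5:8],P5@[6:8]
pos 9 'b': at 1 (fail-walked)
pos 10 'd': at 2
pos 11 'd': at 18 (fail-walked)
pos 12 'b': at 1 (fail-walked)
pos 13 'd': at 2
pos 14 'c': at 3
pos 15 'a': at 4  emit P0@[12:15],P5@[13:15]
pos 16 'a': at 6 (fail-walked)
pos 17 'c': at 7
pos 18 'd': at 8
pos 19 'b': at 9  emit P2@[16:19]
pos 20 'd': at 2 (fail-walked)
pos 21 'd': at 18 (fail-walked)
pos 22 'b': at 1 (fail-walked)
pos 23 'b': at 15
pos 24 'a': at 16
pos 25 'c': at 11 (fail-walked)
pos 26 'd': at 12
pos 27 'b': at 13  emit P2@[24:27]
pos 28 'b': at 15 (fail-walked)
pos 29 'd': at 2 (fail-walked)
pos 30 'c': at 3
pos 31 'a': at 4  emit P0@[28:31],P5@[29:31]
pos 32 'b': at 1 (fail-walked)
pos 33 'a': at 5 (fail-walked)
pos 34 'b': at 1 (fail-walked)
pos 35 'd': at 2
pos 36 'c': at 3
pos 37 'a': at 4  emit P0@[34:37],P5@[35:37]

All matches (sorted): [[3,2],[4,3],[8,0],[8,5],[15,0],[15,5],[19,2],[27,2],[31,0],[31,5],[37,0],[37,5]]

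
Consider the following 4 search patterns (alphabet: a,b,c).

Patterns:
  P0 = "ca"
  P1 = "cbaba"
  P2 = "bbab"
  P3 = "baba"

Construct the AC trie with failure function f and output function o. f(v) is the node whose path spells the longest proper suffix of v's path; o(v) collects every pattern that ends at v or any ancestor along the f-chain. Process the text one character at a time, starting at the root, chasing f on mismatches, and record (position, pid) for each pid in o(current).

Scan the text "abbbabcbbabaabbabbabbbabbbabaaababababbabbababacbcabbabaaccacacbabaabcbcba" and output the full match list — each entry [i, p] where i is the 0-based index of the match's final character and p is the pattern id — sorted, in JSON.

Build:
Trie nodes:
  0='ε' goto b→7 c→1
  1='c' goto a→2 b→3
  2='ca' goto ·  [P0 ends]
  3='cb' goto a→4
  4='cba' goto b→5
  5='cbab' goto a→6
  6='cbaba' goto ·  [P1 ends]
  7='b' goto a→11 b→8
  8='bb' goto a→9
  9='bba' goto b→10
  10='bbab' goto ·  [P2 ends]
  11='ba' goto b→12
  12='bab' goto a→13
  13='baba' goto ·  [P3 ends]

BFS fail/out derivation:
  fail(1) 'c': from fail(0)=0 chase 'c': 0 ⇒ 0;  out=∅∪out(0)=∅
  fail(7) 'b': from fail(0)=0 chase 'b': 0 ⇒ 0;  out=∅∪out(0)=∅
  fail(2) 'ca': from fail(1)=0 chase 'a': 0 ⇒ 0;  out={0}∪out(0)={0}
  fail(3) 'cb': from fail(1)=0 chase 'b': 0 ⇒ 7;  out=∅∪out(7)=∅
  fail(8) 'bb': from fail(7)=0 chase 'b': 0 ⇒ 7;  out=∅∪out(7)=∅
  fail(11) 'ba': from fail(7)=0 chase 'a': 0 ⇒ 0;  out=∅∪out(0)=∅
  fail(4) 'cba': from fail(3)=7 chase 'a': 7 ⇒ 11;  out=∅∪out(11)=∅
  fail(9) 'bba': from fail(8)=7 chase 'a': 7 ⇒ 11;  out=∅∪out(11)=∅
  fail(12) 'bab': from fail(11)=0 chase 'b': 0 ⇒ 7;  out=∅∪out(7)=∅
  fail(5) 'cbab': from fail(4)=11 chase 'b': 11 ⇒ 12;  out=∅∪out(12)=∅
  fail(10) 'bbab': from fail(9)=11 chase 'b': 11 ⇒ 12;  out={2}∪out(12)={2}
  fail(13) 'baba': from fail(12)=7 chase 'a': 7 ⇒ 11;  out={3}∪out(11)={3}
  fail(6) 'cbaba': from fail(5)=12 chase 'a': 12 ⇒ 13;  out={1}∪out(13)={1,3}

Text stream:
pos 0 'a': at 0
pos 1 'b': at 7
pos 2 'b': at 8
pos 3 'b': at 8 (via fail)
pos 4 'a': at 9
pos 5 'b': at 10  ** P2@[2:5]
pos 6 'c': at 1 (via fail)
pos 7 'b': at 3
pos 8 'b': at 8 (via fail)
pos 9 'a': at 9
pos 10 'b': at 10  ** P2@[7:10]
pos 11 'a': at 13 (via fail)  ** P3@[8:11]
pos 12 'a': at 0 (via fail)
pos 13 'b': at 7
pos 14 'b': at 8
pos 15 'a': at 9
pos 16 'b': at 10  ** P2@[13:16]
pos 17 'b': at 8 (via fail)
pos 18 'a': at 9
pos 19 'b': at 10  ** P2@[16:19]
pos 20 'b': at 8 (via fail)
pos 21 'b': at 8 (via fail)
pos 22 'a': at 9
pos 23 'b': at 10  ** P2@[20:23]
pos 24 'b': at 8 (via fail)
pos 25 'b': at 8 (via fail)
pos 26 'a': at 9
pos 27 'b': at 10  ** P2@[24:27]
pos 28 'a': at 13 (via fail)  ** P3@[25:28]
pos 29 'a': at 0 (via fail)
pos 30 'a': at 0
pos 31 'b': at 7
pos 32 'a': at 11
pos 33 'b': at 12
pos 34 'a': at 13  ** P3@[31:34]
pos 35 'b': at 12 (via fail)
pos 36 'a': at 13  ** P3@[33:36]
pos 37 'b': at 12 (via fail)
pos 38 'b': at 8 (via fail)
pos 39 'a': at 9
pos 40 'b': at 10  ** P2@[37:40]
pos 41 'b': at 8 (via fail)
pos 42 'a': at 9
pos 43 'b': at 10  ** P2@[40:43]
pos 44 'a': at 13 (via fail)  ** P3@[41:44]
pos 45 'b': at 12 (via fail)
pos 46 'a': at 13  ** P3@[43:46]
pos 47 'c': at 1 (via fail)
pos 48 'b': at 3
pos 49 'c': at 1 (via fail)
pos 50 'a': at 2  ** P0@[49:50]
pos 51 'b': at 7 (via fail)
pos 52 'b': at 8
pos 53 'a': at 9
pos 54 'b': at 10  ** P2@[51:54]
pos 55 'a': at 13 (via fail)  ** P3@[52:55]
pos 56 'a': at 0 (via fail)
pos 57 'c': at 1
pos 58 'c': at 1 (via fail)
pos 59 'a': at 2  ** P0@[58:59]
pos 60 'c': at 1 (via fail)
pos 61 'a': at 2  ** P0@[60:61]
pos 62 'c': at 1 (via fail)
pos 63 'b': at 3
pos 64 'a': at 4
pos 65 'b': at 5
pos 66 'a': at 6  ** P1@[62:66],P3@[63:66]
pos 67 'a': at 0 (via fail)
pos 68 'b': at 7
pos 69 'c': at 1 (via fail)
pos 70 'b': at 3
pos 71 'c': at 1 (via fail)
pos 72 'b': at 3
pos 73 'a': at 4

All matches (sorted): [[5,2],[10,2],[11,3],[16,2],[19,2],[23,2],[27,2],[28,3],[34,3],[36,3],[40,2],[43,2],[44,3],[46,3],[50,0],[54,2],[55,3],[59,0],[61,0],[66,1],[66,3]]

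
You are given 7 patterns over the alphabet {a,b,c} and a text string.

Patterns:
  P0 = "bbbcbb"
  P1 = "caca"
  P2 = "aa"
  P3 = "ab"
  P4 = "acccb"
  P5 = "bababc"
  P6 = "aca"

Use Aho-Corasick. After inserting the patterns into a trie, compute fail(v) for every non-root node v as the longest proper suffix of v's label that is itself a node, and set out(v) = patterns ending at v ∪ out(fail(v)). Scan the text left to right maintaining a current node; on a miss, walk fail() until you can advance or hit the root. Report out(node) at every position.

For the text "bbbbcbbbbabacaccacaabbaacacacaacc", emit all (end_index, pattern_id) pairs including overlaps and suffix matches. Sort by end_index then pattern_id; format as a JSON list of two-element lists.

Construct AC machine:
Trie nodes:
  n0 'ε': a→11 b→1 c→7
  n1 'b': a→18 b→2
  n2 'bb': b→3
  n3 'bbb': c→4
  n4 'bbbc': b→5
  n5 'bbbcb': b→6
  n6 'bbbcbb': ·  [P0 ends]
  n7 'c': a→8
  n8 'ca': c→9
  n9 'cac': a→10
  n10 'caca': ·  [P1 ends]
  n11 'a': a→12 b→13 c→14
  n12 'aa': ·  [P2 ends]
  n13 'ab': ·  [P3 ends]
  n14 'ac': a→23 c→15
  n15 'acc': c→16
  n16 'accc': b→17
  n17 'acccb': ·  [P4 ends]
  n18 'ba': b→19
  n19 'bab': a→20
  n20 'baba': b→21
  n21 'babab': c→22
  n22 'bababc': ·  [P5 ends]
  n23 'aca': ·  [P6 ends]

BFS fail/out derivation:
  fail(1) 'b': from fail(0)=0 chase 'b': 0 ⇒ 0;  out=∅∪out(0)=∅
  fail(7) 'c': from fail(0)=0 chase 'c': 0 ⇒ 0;  out=∅∪out(0)=∅
  fail(11) 'a': from fail(0)=0 chase 'a': 0 ⇒ 0;  out=∅∪out(0)=∅
  fail(2) 'bb': from fail(1)=0 chase 'b': 0 ⇒ 1;  out=∅∪out(1)=∅
  fail(8) 'ca': from fail(7)=0 chase 'a': 0 ⇒ 11;  out=∅∪out(11)=∅
  fail(12) 'aa': from fail(11)=0 chase 'a': 0 ⇒ 11;  out={2}∪out(11)={2}
  fail(13) 'ab': from fail(11)=0 chase 'b': 0 ⇒ 1;  out={3}∪out(1)={3}
  fail(14) 'ac': from fail(11)=0 chase 'c': 0 ⇒ 7;  out=∅∪out(7)=∅
  fail(18) 'ba': from fail(1)=0 chase 'a': 0 ⇒ 11;  out=∅∪out(11)=∅
  fail(3) 'bbb': from fail(2)=1 chase 'b': 1 ⇒ 2;  out=∅∪out(2)=∅
  fail(9) 'cac': from fail(8)=11 chase 'c': 11 ⇒ 14;  out=∅∪out(14)=∅
  fail(15) 'acc': from fail(14)=7 chase 'c': 7→0 ⇒ 7;  out=∅∪out(7)=∅
  fail(19) 'bab': from fail(18)=11 chase 'b': 11 ⇒ 13;  out=∅∪out(13)={3}
  fail(23) 'aca': from fail(14)=7 chase 'a': 7 ⇒ 8;  out={6}∪out(8)={6}
  fail(4) 'bbbc': from fail(3)=2 chase 'c': 2→1→0 ⇒ 7;  out=∅∪out(7)=∅
  fail(10) 'caca': from fail(9)=14 chase 'a': 14 ⇒ 23;  out={1}∪out(23)={1,6}
  fail(16) 'accc': from fail(15)=7 chase 'c': 7→0 ⇒ 7;  out=∅∪out(7)=∅
  fail(20) 'baba': from fail(19)=13 chase 'a': 13→1 ⇒ 18;  out=∅∪out(18)=∅
  fail(5) 'bbbcb': from fail(4)=7 chase 'b': 7→0 ⇒ 1;  out=∅∪out(1)=∅
  fail(17) 'acccb': from fail(16)=7 chase 'b': 7→0 ⇒ 1;  out={4}∪out(1)={4}
  fail(21) 'babab': from fail(20)=18 chase 'b': 18 ⇒ 19;  out=∅∪out(19)={3}
  fail(6) 'bbbcbb': from fail(5)=1 chase 'b': 1 ⇒ 2;  out={0}∪out(2)={0}
  fail(22) 'bababc': from fail(21)=19 chase 'c': 19→13→1→0 ⇒ 7;  out={5}∪out(7)={5}

Scan:
[0] read 'b'  n0⇒n1
[1] read 'b'  n1⇒n2
[2] read 'b'  n2⇒n3
[3] read 'b'  n3⇒n3 (via fail)
[4] read 'c'  n3⇒n4
[5] read 'b'  n4⇒n5
[6] read 'b'  n5⇒n6  → match P0@[1:6]
[7] read 'b'  n6⇒n3 (via fail)
[8] read 'b'  n3⇒n3 (via fail)
[9] read 'a'  n3⇒n18 (via fail)
[10] read 'b'  n18⇒n19  → match P3@[9:10]
[11] read 'a'  n19⇒n20
[12] read 'c'  n20⇒n14 (via fail)
[13] read 'a'  n14⇒n23  → match P6@[11:13]
[14] read 'c'  n23⇒n9 (via fail)
[15] read 'c'  n9⇒n15 (via fail)
[16] read 'a'  n15⇒n8 (via fail)
[17] read 'c'  n8⇒n9
[18] read 'a'  n9⇒n10  → match P1@[15:18],P6@[16:18]
[19] read 'a'  n10⇒n12 (via fail)  → match P2@[18:19]
[20] read 'b'  n12⇒n13 (via fail)  → match P3@[19:20]
[21] read 'b'  n13⇒n2 (via fail)
[22] read 'a'  n2⇒n18 (via fail)
[23] read 'a'  n18⇒n12 (via fail)  → match P2@[22:23]
[24] read 'c'  n12⇒n14 (via fail)
[25] read 'a'  n14⇒n23  → match P6@[23:25]
[26] read 'c'  n23⇒n9 (via fail)
[27] read 'a'  n9⇒n10  → match P1@[24:27],P6@[25:27]
[28] read 'c'  n10⇒n9 (via fail)
[29] read 'a'  n9⇒n10  → match P1@[26:29],P6@[27:29]
[30] read 'a'  n10⇒n12 (via fail)  → match P2@[29:30]
[31] read 'c'  n12⇒n14 (via fail)
[32] read 'c'  n14⇒n15

Matches: [[6,0],[10,3],[13,6],[18,1],[18,6],[19,2],[20,3],[23,2],[25,6],[27,1],[27,6],[29,1],[29,6],[30,2]]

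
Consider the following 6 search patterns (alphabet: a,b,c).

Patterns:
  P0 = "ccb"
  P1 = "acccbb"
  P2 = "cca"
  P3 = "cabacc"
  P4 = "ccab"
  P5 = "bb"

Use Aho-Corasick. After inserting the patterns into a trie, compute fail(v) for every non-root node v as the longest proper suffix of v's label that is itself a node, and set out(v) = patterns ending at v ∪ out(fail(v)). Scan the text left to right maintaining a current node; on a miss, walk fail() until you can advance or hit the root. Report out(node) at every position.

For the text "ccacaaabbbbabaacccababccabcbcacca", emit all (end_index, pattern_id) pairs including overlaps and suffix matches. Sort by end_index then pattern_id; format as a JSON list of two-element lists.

Build:
Trie (insert patterns):
  0='ε' goto a→4 b→17 c→1
  1='c' goto a→11 c→2
  2='cc' goto a→10 b→3
  3='ccb' goto ·  [P0 ends]
  4='a' goto c→5
  5='ac' goto c→6
  6='acc' goto c→7
  7='accc' goto b→8
  8='acccb' goto b→9
  9='acccbb' goto ·  [P1 ends]
  10='cca' goto b→16  [P2 ends]
  11='ca' goto b→12
  12='cab' goto a→13
  13='caba' goto c→14
  14='cabac' goto c→15
  15='cabacc' goto ·  [P3 ends]
  16='ccab' goto ·  [P4 ends]
  17='b' goto b→18
  18='bb' goto ·  [P5 ends]

Failure links (BFS by depth):
  fail(1) 'c': from fail(0)=0 chase 'c': 0 ⇒ 0;  out=∅∪out(0)=∅
  fail(4) 'a': from fail(0)=0 chase 'a': 0 ⇒ 0;  out=∅∪out(0)=∅
  fail(17) 'b': from fail(0)=0 chase 'b': 0 ⇒ 0;  out=∅∪out(0)=∅
  fail(2) 'cc': from fail(1)=0 chase 'c': 0 ⇒ 1;  out=∅∪out(1)=∅
  fail(5) 'ac': from fail(4)=0 chase 'c': 0 ⇒ 1;  out=∅∪out(1)=∅
  fail(11) 'ca': from fail(1)=0 chase 'a': 0 ⇒ 4;  out=∅∪out(4)=∅
  fail(18) 'bb': from fail(17)=0 chase 'b': 0 ⇒ 17;  out={5}∪out(17)={5}
  fail(3) 'ccb': from fail(2)=1 chase 'b': 1→0 ⇒ 17;  out={0}∪out(17)={0}
  fail(6) 'acc': from fail(5)=1 chase 'c': 1 ⇒ 2;  out=∅∪out(2)=∅
  fail(10) 'cca': from fail(2)=1 chase 'a': 1 ⇒ 11;  out={2}∪out(11)={2}
  fail(12) 'cab': from fail(11)=4 chase 'b': 4→0 ⇒ 17;  out=∅∪out(17)=∅
  fail(7) 'accc': from fail(6)=2 chase 'c': 2→1 ⇒ 2;  out=∅∪out(2)=∅
  fail(13) 'caba': from fail(12)=17 chase 'a': 17→0 ⇒ 4;  out=∅∪out(4)=∅
  fail(16) 'ccab': from fail(10)=11 chase 'b': 11 ⇒ 12;  out={4}∪out(12)={4}
  fail(8) 'acccb': from fail(7)=2 chase 'b': 2 ⇒ 3;  out=∅∪out(3)={0}
  fail(14) 'cabac': from fail(13)=4 chase 'c': 4 ⇒ 5;  out=∅∪out(5)=∅
  fail(9) 'acccbb': from fail(8)=3 chase 'b': 3→17 ⇒ 18;  out={1}∪out(18)={1,5}
  fail(15) 'cabacc': from fail(14)=5 chase 'c': 5 ⇒ 6;  out={3}∪out(6)={3}

Text stream:
[0] read 'c'  n0⇒n1
[1] read 'c'  n1⇒n2
[2] read 'a'  n2⇒n10  ** P2@[0:2]
[3] read 'c'  n10⇒n5 (fail-walked)
[4] read 'a'  n5⇒n11 (fail-walked)
[5] read 'a'  n11⇒n4 (fail-walked)
[6] read 'a'  n4⇒n4 (fail-walked)
[7] read 'b'  n4⇒n17 (fail-walked)
[8] read 'b'  n17⇒n18  ** P5@[7:8]
[9] read 'b'  n18⇒n18 (fail-walked)  ** P5@[8:9]
[10] read 'b'  n18⇒n18 (fail-walked)  ** P5@[9:10]
[11] read 'a'  n18⇒n4 (fail-walked)
[12] read 'b'  n4⇒n17 (fail-walked)
[13] read 'a'  n17⇒n4 (fail-walked)
[14] read 'a'  n4⇒n4 (fail-walked)
[15] read 'c'  n4⇒n5
[16] read 'c'  n5⇒n6
[17] read 'c'  n6⇒n7
[18] read 'a'  n7⇒n10 (fail-walked)  ** P2@[16:18]
[19] read 'b'  n10⇒n16  ** P4@[16:19]
[20] read 'a'  n16⇒n13 (fail-walked)
[21] read 'b'  n13⇒n17 (fail-walked)
[22] read 'c'  n17⇒n1 (fail-walked)
[23] read 'c'  n1⇒n2
[24] read 'a'  n2⇒n10  ** P2@[22:24]
[25] read 'b'  n10⇒n16  ** P4@[22:25]
[26] read 'c'  n16⇒n1 (fail-walked)
[27] read 'b'  n1⇒n17 (fail-walked)
[28] read 'c'  n17⇒n1 (fail-walked)
[29] read 'a'  n1⇒n11
[30] read 'c'  n11⇒n5 (fail-walked)
[31] read 'c'  n5⇒n6
[32] read 'a'  n6⇒n10 (fail-walked)  ** P2@[30:32]

Matches: [[2,2],[8,5],[9,5],[10,5],[18,2],[19,4],[24,2],[25,4],[32,2]]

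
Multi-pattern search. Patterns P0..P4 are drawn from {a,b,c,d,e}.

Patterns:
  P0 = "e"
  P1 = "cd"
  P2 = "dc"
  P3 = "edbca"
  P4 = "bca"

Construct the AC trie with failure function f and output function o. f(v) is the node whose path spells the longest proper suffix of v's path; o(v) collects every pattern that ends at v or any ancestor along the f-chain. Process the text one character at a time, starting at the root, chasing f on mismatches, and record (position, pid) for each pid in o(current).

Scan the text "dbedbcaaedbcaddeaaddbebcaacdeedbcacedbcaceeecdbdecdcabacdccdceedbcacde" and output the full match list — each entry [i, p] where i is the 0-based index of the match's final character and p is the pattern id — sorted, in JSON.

Construct AC machine:
Trie nodes:
  n0 'ε': b→10 c→2 d→4 e→1
  n1 'e': d→6  [P0 ends]
  n2 'c': d→3
  n3 'cd': ·  [P1 ends]
  n4 'd': c→5
  n5 'dc': ·  [P2 ends]
  n6 'ed': b→7
  n7 'edb': c→8
  n8 'edbc': a→9
  n9 'edbca': ·  [P3 ends]
  n10 'b': c→11
  n11 'bc': a→12
  n12 'bca': ·  [P4 ends]

Failure links (BFS by depth):
  fail(1) 'e': from fail(0)=0 chase 'e': 0 ⇒ 0;  out={0}∪out(0)={0}
  fail(2) 'c': from fail(0)=0 chase 'c': 0 ⇒ 0;  out=∅∪out(0)=∅
  fail(4) 'd': from fail(0)=0 chase 'd': 0 ⇒ 0;  out=∅∪out(0)=∅
  fail(10) 'b': from fail(0)=0 chase 'b': 0 ⇒ 0;  out=∅∪out(0)=∅
  fail(3) 'cd': from fail(2)=0 chase 'd': 0 ⇒ 4;  out={1}∪out(4)={1}
  fail(5) 'dc': from fail(4)=0 chase 'c': 0 ⇒ 2;  out={2}∪out(2)={2}
  fail(6) 'ed': from fail(1)=0 chase 'd': 0 ⇒ 4;  out=∅∪out(4)=∅
  fail(11) 'bc': from fail(10)=0 chase 'c': 0 ⇒ 2;  out=∅∪out(2)=∅
  fail(7) 'edb': from fail(6)=4 chase 'b': 4→0 ⇒ 10;  out=∅∪out(10)=∅
  fail(12) 'bca': from fail(11)=2 chase 'a': 2→0 ⇒ 0;  out={4}∪out(0)={4}
  fail(8) 'edbc': from fail(7)=10 chase 'c': 10 ⇒ 11;  out=∅∪out(11)=∅
  fail(9) 'edbca': from fail(8)=11 chase 'a': 11 ⇒ 12;  out={3}∪out(12)={3,4}

Run:
i=0 'd': node 0→4
i=1 'b': node 4→10 (fail-walked)
i=2 'e': node 10→1 (fail-walked)  ** P0@[2:2]
i=3 'd': node 1→6
i=4 'b': node 6→7
i=5 'c': node 7→8
i=6 'a': node 8→9  ** P3@[2:6],P4@[4:6]
i=7 'a': node 9→0 (fail-walked)
i=8 'e': node 0→1  ** P0@[8:8]
i=9 'd': node 1→6
i=10 'b': node 6→7
i=11 'c': node 7→8
i=12 'a': node 8→9  ** P3@[8:12],P4@[10:12]
i=13 'd': node 9→4 (fail-walked)
i=14 'd': node 4→4 (fail-walked)
i=15 'e': node 4→1 (fail-walked)  ** P0@[15:15]
i=16 'a': node 1→0 (fail-walked)
i=17 'a': node 0→0
i=18 'd': node 0→4
i=19 'd': node 4→4 (fail-walked)
i=20 'b': node 4→10 (fail-walked)
i=21 'e': node 10→1 (fail-walked)  ** P0@[21:21]
i=22 'b': node 1→10 (fail-walked)
i=23 'c': node 10→11
i=24 'a': node 11→12  ** P4@[22:24]
i=25 'a': node 12→0 (fail-walked)
i=26 'c': node 0→2
i=27 'd': node 2→3  ** P1@[26:27]
i=28 'e': node 3→1 (fail-walked)  ** P0@[28:28]
i=29 'e': node 1→1 (fail-walked)  ** P0@[29:29]
i=30 'd': node 1→6
i=31 'b': node 6→7
i=32 'c': node 7→8
i=33 'a': node 8→9  ** P3@[29:33],P4@[31:33]
i=34 'c': node 9→2 (fail-walked)
i=35 'e': node 2→1 (fail-walked)  ** P0@[35:35]
i=36 'd': node 1→6
i=37 'b': node 6→7
i=38 'c': node 7→8
i=39 'a': node 8→9  ** P3@[35:39],P4@[37:39]
i=40 'c': node 9→2 (fail-walked)
i=41 'e': node 2→1 (fail-walked)  ** P0@[41:41]
i=42 'e': node 1→1 (fail-walked)  ** P0@[42:42]
i=43 'e': node 1→1 (fail-walked)  ** P0@[43:43]
i=44 'c': node 1→2 (fail-walked)
i=45 'd': node 2→3  ** P1@[44:45]
i=46 'b': node 3→10 (fail-walked)
i=47 'd': node 10→4 (fail-walked)
i=48 'e': node 4→1 (fail-walked)  ** P0@[48:48]
i=49 'c': node 1→2 (fail-walked)
i=50 'd': node 2→3  ** P1@[49:50]
i=51 'c': node 3→5 (fail-walked)  ** P2@[50:51]
i=52 'a': node 5→0 (fail-walked)
i=53 'b': node 0→10
i=54 'a': node 10→0 (fail-walked)
i=55 'c': node 0→2
i=56 'd': node 2→3  ** P1@[55:56]
i=57 'c': node 3→5 (fail-walked)  ** P2@[56:57]
i=58 'c': node 5→2 (fail-walked)
i=59 'd': node 2→3  ** P1@[58:59]
i=60 'c': node 3→5 (fail-walked)  ** P2@[59:60]
i=61 'e': node 5→1 (fail-walked)  ** P0@[61:61]
i=62 'e': node 1→1 (fail-walked)  ** P0@[62:62]
i=63 'd': node 1→6
i=64 'b': node 6→7
i=65 'c': node 7→8
i=66 'a': node 8→9  ** P3@[62:66],P4@[64:66]
i=67 'c': node 9→2 (fail-walked)
i=68 'd': node 2→3  ** P1@[67:68]
i=69 'e': node 3→1 (fail-walked)  ** P0@[69:69]

Result: [[2,0],[6,3],[6,4],[8,0],[12,3],[12,4],[15,0],[21,0],[24,4],[27,1],[28,0],[29,0],[33,3],[33,4],[35,0],[39,3],[39,4],[41,0],[42,0],[43,0],[45,1],[48,0],[50,1],[51,2],[56,1],[57,2],[59,1],[60,2],[61,0],[62,0],[66,3],[66,4],[68,1],[69,0]]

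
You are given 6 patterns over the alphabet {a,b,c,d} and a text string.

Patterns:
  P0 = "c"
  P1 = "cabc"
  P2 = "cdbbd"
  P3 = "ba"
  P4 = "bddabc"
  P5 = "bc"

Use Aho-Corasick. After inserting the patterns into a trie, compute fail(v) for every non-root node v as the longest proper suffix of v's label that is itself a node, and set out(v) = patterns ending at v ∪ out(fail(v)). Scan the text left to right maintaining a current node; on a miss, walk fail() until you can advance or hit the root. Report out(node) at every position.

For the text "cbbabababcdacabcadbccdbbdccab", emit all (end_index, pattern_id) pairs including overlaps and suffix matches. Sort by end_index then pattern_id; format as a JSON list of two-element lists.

Build automaton:
Trie nodes:
  0='ε' goto b→9 c→1
  1='c' goto a→2 d→5  [P0 ends]
  2='ca' goto b→3
  3='cab' goto c→4
  4='cabc' goto ·  [P1 ends]
  5='cd' goto b→6
  6='cdb' goto b→7
  7='cdbb' goto d→8
  8='cdbbd' goto ·  [P2 ends]
  9='b' goto a→10 c→16 d→11
  10='ba' goto ·  [P3 ends]
  11='bd' goto d→12
  12='bdd' goto a→13
  13='bdda' goto b→14
  14='bddab' goto c→15
  15='bddabc' goto ·  [P4 ends]
  16='bc' goto ·  [P5 ends]

Failure links (BFS by depth):
  n1('c'): parent n0 fail=0; on 'c' 0 → fail=0;  out {0}∪∅={0}
  n9('b'): parent n0 fail=0; on 'b' 0 → fail=0;  out ∅∪∅=∅
  n2('ca'): parent n1 fail=0; on 'a' 0 → fail=0;  out ∅∪∅=∅
  n5('cd'): parent n1 fail=0; on 'd' 0 → fail=0;  out ∅∪∅=∅
  n10('ba'): parent n9 fail=0; on 'a' 0 → fail=0;  out {3}∪∅={3}
  n11('bd'): parent n9 fail=0; on 'd' 0 → fail=0;  out ∅∪∅=∅
  n16('bc'): parent n9 fail=0; on 'c' 0 → fail=1;  out {5}∪{0}={0,5}
  n3('cab'): parent n2 fail=0; on 'b' 0 → fail=9;  out ∅∪∅=∅
  n6('cdb'): parent n5 fail=0; on 'b' 0 → fail=9;  out ∅∪∅=∅
  n12('bdd'): parent n11 fail=0; on 'd' 0 → fail=0;  out ∅∪∅=∅
  n4('cabc'): parent n3 fail=9; on 'c' 9 → fail=16;  out {1}∪{0,5}={0,1,5}
  n7('cdbb'): parent n6 fail=9; on 'b' 9→0 → fail=9;  out ∅∪∅=∅
  n13('bdda'): parent n12 fail=0; on 'a' 0 → fail=0;  out ∅∪∅=∅
  n8('cdbbd'): parent n7 fail=9; on 'd' 9 → fail=11;  out {2}∪∅={2}
  n14('bddab'): parent n13 fail=0; on 'b' 0 → fail=9;  out ∅∪∅=∅
  n15('bddabc'): parent n14 fail=9; on 'c' 9 → fail=16;  out {4}∪{0,5}={0,4,5}

Scan:
pos 0 'c': at 1  emit P0@[0:0]
pos 1 'b': at 9 (via fail)
pos 2 'b': at 9 (via fail)
pos 3 'a': at 10  emit P3@[2:3]
pos 4 'b': at 9 (via fail)
pos 5 'a': at 10  emit P3@[4:5]
pos 6 'b': at 9 (via fail)
pos 7 'a': at 10  emit P3@[6:7]
pos 8 'b': at 9 (via fail)
pos 9 'c': at 16  emit P0@[9:9],P5@[8:9]
pos 10 'd': at 5 (via fail)
pos 11 'a': at 0 (via fail)
pos 12 'c': at 1  emit P0@[12:12]
pos 13 'a': at 2
pos 14 'b': at 3
pos 15 'c': at 4  emit P0@[15:15],P1@[12:15],P5@[14:15]
pos 16 'a': at 2 (via fail)
pos 17 'd': at 0 (via fail)
pos 18 'b': at 9
pos 19 'c': at 16  emit P0@[19:19],P5@[18:19]
pos 20 'c': at 1 (via fail)  emit P0@[20:20]
pos 21 'd': at 5
pos 22 'b': at 6
pos 23 'b': at 7
pos 24 'd': at 8  emit P2@[20:24]
pos 25 'c': at 1 (via fail)  emit P0@[25:25]
pos 26 'c': at 1 (via fail)  emit P0@[26:26]
pos 27 'a': at 2
pos 28 'b': at 3

Matches: [[0,0],[3,3],[5,3],[7,3],[9,0],[9,5],[12,0],[15,0],[15,1],[15,5],[19,0],[19,5],[20,0],[24,2],[25,0],[26,0]]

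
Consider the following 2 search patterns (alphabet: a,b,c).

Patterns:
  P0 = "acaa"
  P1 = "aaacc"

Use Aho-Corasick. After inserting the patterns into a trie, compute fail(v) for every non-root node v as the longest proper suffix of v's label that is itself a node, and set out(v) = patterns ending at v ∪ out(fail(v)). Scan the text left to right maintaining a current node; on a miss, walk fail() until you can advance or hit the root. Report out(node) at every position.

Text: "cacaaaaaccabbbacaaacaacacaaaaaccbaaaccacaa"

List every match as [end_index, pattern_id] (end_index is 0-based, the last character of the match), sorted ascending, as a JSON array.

Build:
Trie nodes:
  n0 'ε': a→1
  n1 'a': a→5 c→2
  n2 'ac': a→3
  n3 'aca': a→4
  n4 'acaa': ·  [P0 ends]
  n5 'aa': a→6
  n6 'aaa': c→7
  n7 'aaac': c→8
  n8 'aaacc': ·  [P1 ends]

Failure links (BFS by depth):
  fail(1) 'a': from fail(0)=0 chase 'a': 0 ⇒ 0;  out=∅∪out(0)=∅
  fail(2) 'ac': from fail(1)=0 chase 'c': 0 ⇒ 0;  out=∅∪out(0)=∅
  fail(5) 'aa': from fail(1)=0 chase 'a': 0 ⇒ 1;  out=∅∪out(1)=∅
  fail(3) 'aca': from fail(2)=0 chase 'a': 0 ⇒ 1;  out=∅∪out(1)=∅
  fail(6) 'aaa': from fail(5)=1 chase 'a': 1 ⇒ 5;  out=∅∪out(5)=∅
  fail(4) 'acaa': from fail(3)=1 chase 'a': 1 ⇒ 5;  out={0}∪out(5)={0}
  fail(7) 'aaac': from fail(6)=5 chase 'c': 5→1 ⇒ 2;  out=∅∪out(2)=∅
  fail(8) 'aaacc': from fail(7)=2 chase 'c': 2→0 ⇒ 0;  out={1}∪out(0)={1}

Scan:
pos 0 'c': at 0
pos 1 'a': at 1
pos 2 'c': at 2
pos 3 'a': at 3
pos 4 'a': at 4  emit P0@[1:4]
pos 5 'a': at 6 (fail-walked)
pos 6 'a': at 6 (fail-walked)
pos 7 'a': at 6 (fail-walked)
pos 8 'c': at 7
pos 9 'c': at 8  emit P1@[5:9]
pos 10 'a': at 1 (fail-walked)
pos 11 'b': at 0 (fail-walked)
pos 12 'b': at 0
pos 13 'b': at 0
pos 14 'a': at 1
pos 15 'c': at 2
pos 16 'a': at 3
pos 17 'a': at 4  emit P0@[14:17]
pos 18 'a': at 6 (fail-walked)
pos 19 'c': at 7
pos 20 'a': at 3 (fail-walked)
pos 21 'a': at 4  emit P0@[18:21]
pos 22 'c': at 2 (fail-walked)
pos 23 'a': at 3
pos 24 'c': at 2 (fail-walked)
pos 25 'a': at 3
pos 26 'a': at 4  emit P0@[23:26]
pos 27 'a': at 6 (fail-walked)
pos 28 'a': at 6 (fail-walked)
pos 29 'a': at 6 (fail-walked)
pos 30 'c': at 7
pos 31 'c': at 8  emit P1@[27:31]
pos 32 'b': at 0 (fail-walked)
pos 33 'a': at 1
pos 34 'a': at 5
pos 35 'a': at 6
pos 36 'c': at 7
pos 37 'c': at 8  emit P1@[33:37]
pos 38 'a': at 1 (fail-walked)
pos 39 'c': at 2
pos 40 'a': at 3
pos 41 'a': at 4  emit P0@[38:41]

Matches: [[4,0],[9,1],[17,0],[21,0],[26,0],[31,1],[37,1],[41,0]]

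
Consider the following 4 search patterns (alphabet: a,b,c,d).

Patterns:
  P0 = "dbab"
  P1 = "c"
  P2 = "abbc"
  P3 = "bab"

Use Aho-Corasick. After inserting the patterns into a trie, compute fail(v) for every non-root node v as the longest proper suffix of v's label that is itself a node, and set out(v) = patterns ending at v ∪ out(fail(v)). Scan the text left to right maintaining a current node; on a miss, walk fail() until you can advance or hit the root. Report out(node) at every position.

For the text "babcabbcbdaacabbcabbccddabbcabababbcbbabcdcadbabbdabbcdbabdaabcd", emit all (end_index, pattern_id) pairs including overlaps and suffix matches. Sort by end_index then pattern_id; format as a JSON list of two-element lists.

Construct AC machine:
Trie nodes:
  n0 'ε': a→6 b→10 c→5 d→1
  n1 'd': b→2
  n2 'db': a→3
  n3 'dba': b→4
  n4 'dbab': ·  ←P0
  n5 'c': ·  ←P1
  n6 'a': b→7
  n7 'ab': b→8
  n8 'abb': c→9
  n9 'abbc': ·  ←P2
  n10 'b': a→11
  n11 'ba': b→12
  n12 'bab': ·  ←P3

BFS fail/out derivation:
  fail(1) 'd': from fail(0)=0 chase 'd': 0 ⇒ 0;  out=∅∪out(0)=∅
  fail(5) 'c': from fail(0)=0 chase 'c': 0 ⇒ 0;  out={1}∪out(0)={1}
  fail(6) 'a': from fail(0)=0 chase 'a': 0 ⇒ 0;  out=∅∪out(0)=∅
  fail(10) 'b': from fail(0)=0 chase 'b': 0 ⇒ 0;  out=∅∪out(0)=∅
  fail(2) 'db': from fail(1)=0 chase 'b': 0 ⇒ 10;  out=∅∪out(10)=∅
  fail(7) 'ab': from fail(6)=0 chase 'b': 0 ⇒ 10;  out=∅∪out(10)=∅
  fail(11) 'ba': from fail(10)=0 chase 'a': 0 ⇒ 6;  out=∅∪out(6)=∅
  fail(3) 'dba': from fail(2)=10 chase 'a': 10 ⇒ 11;  out=∅∪out(11)=∅
  fail(8) 'abb': from fail(7)=10 chase 'b': 10→0 ⇒ 10;  out=∅∪out(10)=∅
  fail(12) 'bab': from fail(11)=6 chase 'b': 6 ⇒ 7;  out={3}∪out(7)={3}
  fail(4) 'dbab': from fail(3)=11 chase 'b': 11 ⇒ 12;  out={0}∪out(12)={0,3}
  fail(9) 'abbc': from fail(8)=10 chase 'c': 10→0 ⇒ 5;  out={2}∪out(5)={1,2}

Text stream:
[0] read 'b'  n0⇒n10
[1] read 'a'  n10⇒n11
[2] read 'b'  n11⇒n12  → match P3@[0:2]
[3] read 'c'  n12⇒n5 (via fail)  → match P1@[3:3]
[4] read 'a'  n5⇒n6 (via fail)
[5] read 'b'  n6⇒n7
[6] read 'b'  n7⇒n8
[7] read 'c'  n8⇒n9  → match P1@[7:7],P2@[4:7]
[8] read 'b'  n9⇒n10 (via fail)
[9] read 'd'  n10⇒n1 (via fail)
[10] read 'a'  n1⇒n6 (via fail)
[11] read 'a'  n6⇒n6 (via fail)
[12] read 'c'  n6⇒n5 (via fail)  → match P1@[12:12]
[13] read 'a'  n5⇒n6 (via fail)
[14] read 'b'  n6⇒n7
[15] read 'b'  n7⇒n8
[16] read 'c'  n8⇒n9  → match P1@[16:16],P2@[13:16]
[17] read 'a'  n9⇒n6 (via fail)
[18] read 'b'  n6⇒n7
[19] read 'b'  n7⇒n8
[20] read 'c'  n8⇒n9  → match P1@[20:20],P2@[17:20]
[21] read 'c'  n9⇒n5 (via fail)  → match P1@[21:21]
[22] read 'd'  n5⇒n1 (via fail)
[23] read 'd'  n1⇒n1 (via fail)
[24] read 'a'  n1⇒n6 (via fail)
[25] read 'b'  n6⇒n7
[26] read 'b'  n7⇒n8
[27] read 'c'  n8⇒n9  → match P1@[27:27],P2@[24:27]
[28] read 'a'  n9⇒n6 (via fail)
[29] read 'b'  n6⇒n7
[30] read 'a'  n7⇒n11 (via fail)
[31] read 'b'  n11⇒n12  → match P3@[29:31]
[32] read 'a'  n12⇒n11 (via fail)
[33] read 'b'  n11⇒n12  → match P3@[31:33]
[34] read 'b'  n12⇒n8 (via fail)
[35] read 'c'  n8⇒n9  → match P1@[35:35],P2@[32:35]
[36] read 'b'  n9⇒n10 (via fail)
[37] read 'b'  n10⇒n10 (via fail)
[38] read 'a'  n10⇒n11
[39] read 'b'  n11⇒n12  → match P3@[37:39]
[40] read 'c'  n12⇒n5 (via fail)  → match P1@[40:40]
[41] read 'd'  n5⇒n1 (via fail)
[42] read 'c'  n1⇒n5 (via fail)  → match P1@[42:42]
[43] read 'a'  n5⇒n6 (via fail)
[44] read 'd'  n6⇒n1 (via fail)
[45] read 'b'  n1⇒n2
[46] read 'a'  n2⇒n3
[47] read 'b'  n3⇒n4  → match P0@[44:47],P3@[45:47]
[48] read 'b'  n4⇒n8 (via fail)
[49] read 'd'  n8⇒n1 (via fail)
[50] read 'a'  n1⇒n6 (via fail)
[51] read 'b'  n6⇒n7
[52] read 'b'  n7⇒n8
[53] read 'c'  n8⇒n9  → match P1@[53:53],P2@[50:53]
[54] read 'd'  n9⇒n1 (via fail)
[55] read 'b'  n1⇒n2
[56] read 'a'  n2⇒n3
[57] read 'b'  n3⇒n4  → match P0@[54:57],P3@[55:57]
[58] read 'd'  n4⇒n1 (via fail)
[59] read 'a'  n1⇒n6 (via fail)
[60] read 'a'  n6⇒n6 (via fail)
[61] read 'b'  n6⇒n7
[62] read 'c'  n7⇒n5 (via fail)  → match P1@[62:62]
[63] read 'd'  n5⇒n1 (via fail)

Result: [[2,3],[3,1],[7,1],[7,2],[12,1],[16,1],[16,2],[20,1],[20,2],[21,1],[27,1],[27,2],[31,3],[33,3],[35,1],[35,2],[39,3],[40,1],[42,1],[47,0],[47,3],[53,1],[53,2],[57,0],[57,3],[62,1]]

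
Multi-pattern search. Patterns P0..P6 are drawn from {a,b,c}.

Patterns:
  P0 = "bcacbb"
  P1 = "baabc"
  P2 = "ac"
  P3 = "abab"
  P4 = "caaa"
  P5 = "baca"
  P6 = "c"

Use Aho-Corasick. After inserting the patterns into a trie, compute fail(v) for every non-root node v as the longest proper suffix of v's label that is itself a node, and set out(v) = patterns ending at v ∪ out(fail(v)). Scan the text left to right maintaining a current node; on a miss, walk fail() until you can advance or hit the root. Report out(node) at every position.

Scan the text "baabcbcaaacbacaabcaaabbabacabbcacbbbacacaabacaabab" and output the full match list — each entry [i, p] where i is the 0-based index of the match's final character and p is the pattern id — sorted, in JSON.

Construct AC machine:
Trie nodes:
  0='ε' goto a→11 b→1 c→16
  1='b' goto a→7 c→2
  2='bc' goto a→3
  3='bca' goto c→4
  4='bcac' goto b→5
  5='bcacb' goto b→6
  6='bcacbb' goto ·  ←P0
  7='ba' goto a→8 c→20
  8='baa' goto b→9
  9='baab' goto c→10
  10='baabc' goto ·  ←P1
  11='a' goto b→13 c→12
  12='ac' goto ·  ←P2
  13='ab' goto a→14
  14='aba' goto b→15
  15='abab' goto ·  ←P3
  16='c' goto a→17  ←P6
  17='ca' goto a→18
  18='caa' goto a→19
  19='caaa' goto ·  ←P4
  20='bac' goto a→21
  21='baca' goto ·  ←P5

Failure links (BFS by depth):
  fail(1) 'b': from fail(0)=0 chase 'b': 0 ⇒ 0;  out=∅∪out(0)=∅
  fail(11) 'a': from fail(0)=0 chase 'a': 0 ⇒ 0;  out=∅∪out(0)=∅
  fail(16) 'c': from fail(0)=0 chase 'c': 0 ⇒ 0;  out={6}∪out(0)={6}
  fail(2) 'bc': from fail(1)=0 chase 'c': 0 ⇒ 16;  out=∅∪out(16)={6}
  fail(7) 'ba': from fail(1)=0 chase 'a': 0 ⇒ 11;  out=∅∪out(11)=∅
  fail(12) 'ac': from fail(11)=0 chase 'c': 0 ⇒ 16;  out={2}∪out(16)={2,6}
  fail(13) 'ab': from fail(11)=0 chase 'b': 0 ⇒ 1;  out=∅∪out(1)=∅
  fail(17) 'ca': from fail(16)=0 chase 'a': 0 ⇒ 11;  out=∅∪out(11)=∅
  fail(3) 'bca': from fail(2)=16 chase 'a': 16 ⇒ 17;  out=∅∪out(17)=∅
  fail(8) 'baa': from fail(7)=11 chase 'a': 11→0 ⇒ 11;  out=∅∪out(11)=∅
  fail(14) 'aba': from fail(13)=1 chase 'a': 1 ⇒ 7;  out=∅∪out(7)=∅
  fail(18) 'caa': from fail(17)=11 chase 'a': 11→0 ⇒ 11;  out=∅∪out(11)=∅
  fail(20) 'bac': from fail(7)=11 chase 'c': 11 ⇒ 12;  out=∅∪out(12)={2,6}
  fail(4) 'bcac': from fail(3)=17 chase 'c': 17→11 ⇒ 12;  out=∅∪out(12)={2,6}
  fail(9) 'baab': from fail(8)=11 chase 'b': 11 ⇒ 13;  out=∅∪out(13)=∅
  fail(15) 'abab': from fail(14)=7 chase 'b': 7→11 ⇒ 13;  out={3}∪out(13)={3}
  fail(19) 'caaa': from fail(18)=11 chase 'a': 11→0 ⇒ 11;  out={4}∪out(11)={4}
  fail(21) 'baca': from fail(20)=12 chase 'a': 12→16 ⇒ 17;  out={5}∪out(17)={5}
  fail(5) 'bcacb': from fail(4)=12 chase 'b': 12→16→0 ⇒ 1;  out=∅∪out(1)=∅
  fail(10) 'baabc': from fail(9)=13 chase 'c': 13→1 ⇒ 2;  out={1}∪out(2)={1,6}
  fail(6) 'bcacbb': from fail(5)=1 chase 'b': 1→0 ⇒ 1;  out={0}∪out(1)={0}

Run:
i=0 'b': node 0→1
i=1 'a': node 1→7
i=2 'a': node 7→8
i=3 'b': node 8→9
i=4 'c': node 9→10  → match P1@[0:4],P6@[4:4]
i=5 'b': node 10→1 (fail-walked)
i=6 'c': node 1→2  → match P6@[6:6]
i=7 'a': node 2→3
i=8 'a': node 3→18 (fail-walked)
i=9 'a': node 18→19  → match P4@[6:9]
i=10 'c': node 19→12 (fail-walked)  → match P2@[9:10],P6@[10:10]
i=11 'b': node 12→1 (fail-walked)
i=12 'a': node 1→7
i=13 'c': node 7→20  → match P2@[12:13],P6@[13:13]
i=14 'a': node 20→21  → match P5@[11:14]
i=15 'a': node 21→18 (fail-walked)
i=16 'b': node 18→13 (fail-walked)
i=17 'c': node 13→2 (fail-walked)  → match P6@[17:17]
i=18 'a': node 2→3
i=19 'a': node 3→18 (fail-walked)
i=20 'a': node 18→19  → match P4@[17:20]
i=21 'b': node 19→13 (fail-walked)
i=22 'b': node 13→1 (fail-walked)
i=23 'a': node 1→7
i=24 'b': node 7→13 (fail-walked)
i=25 'a': node 13→14
i=26 'c': node 14→20 (fail-walked)  → match P2@[25:26],P6@[26:26]
i=27 'a': node 20→21  → match P5@[24:27]
i=28 'b': node 21→13 (fail-walked)
i=29 'b': node 13→1 (fail-walked)
i=30 'c': node 1→2  → match P6@[30:30]
i=31 'a': node 2→3
i=32 'c': node 3→4  → match P2@[31:32],P6@[32:32]
i=33 'b': node 4→5
i=34 'b': node 5→6  → match P0@[29:34]
i=35 'b': node 6→1 (fail-walked)
i=36 'a': node 1→7
i=37 'c': node 7→20  → match P2@[36:37],P6@[37:37]
i=38 'a': node 20→21  → match P5@[35:38]
i=39 'c': node 21→12 (fail-walked)  → match P2@[38:39],P6@[39:39]
i=40 'a': node 12→17 (fail-walked)
i=41 'a': node 17→18
i=42 'b': node 18→13 (fail-walked)
i=43 'a': node 13→14
i=44 'c': node 14→20 (fail-walked)  → match P2@[43:44],P6@[44:44]
i=45 'a': node 20→21  → match P5@[42:45]
i=46 'a': node 21→18 (fail-walked)
i=47 'b': node 18→13 (fail-walked)
i=48 'a': node 13→14
i=49 'b': node 14→15  → match P3@[46:49]

All matches (sorted): [[4,1],[4,6],[6,6],[9,4],[10,2],[10,6],[13,2],[13,6],[14,5],[17,6],[20,4],[26,2],[26,6],[27,5],[30,6],[32,2],[32,6],[34,0],[37,2],[37,6],[38,5],[39,2],[39,6],[44,2],[44,6],[45,5],[49,3]]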